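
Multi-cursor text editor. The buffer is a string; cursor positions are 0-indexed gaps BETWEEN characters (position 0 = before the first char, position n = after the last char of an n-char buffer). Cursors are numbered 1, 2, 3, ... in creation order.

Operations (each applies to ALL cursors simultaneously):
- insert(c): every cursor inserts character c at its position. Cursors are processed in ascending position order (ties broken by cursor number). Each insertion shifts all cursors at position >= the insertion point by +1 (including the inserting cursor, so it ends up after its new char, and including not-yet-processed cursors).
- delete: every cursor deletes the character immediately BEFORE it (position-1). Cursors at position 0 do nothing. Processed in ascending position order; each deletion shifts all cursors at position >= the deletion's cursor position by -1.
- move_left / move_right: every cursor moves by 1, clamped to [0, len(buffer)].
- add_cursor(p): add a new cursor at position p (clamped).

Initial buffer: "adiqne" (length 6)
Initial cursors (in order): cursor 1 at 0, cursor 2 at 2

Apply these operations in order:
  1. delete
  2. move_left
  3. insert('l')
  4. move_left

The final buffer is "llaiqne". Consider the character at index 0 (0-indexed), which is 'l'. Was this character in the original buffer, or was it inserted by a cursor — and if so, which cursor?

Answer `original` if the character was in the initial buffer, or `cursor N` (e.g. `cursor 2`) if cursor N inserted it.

After op 1 (delete): buffer="aiqne" (len 5), cursors c1@0 c2@1, authorship .....
After op 2 (move_left): buffer="aiqne" (len 5), cursors c1@0 c2@0, authorship .....
After op 3 (insert('l')): buffer="llaiqne" (len 7), cursors c1@2 c2@2, authorship 12.....
After op 4 (move_left): buffer="llaiqne" (len 7), cursors c1@1 c2@1, authorship 12.....
Authorship (.=original, N=cursor N): 1 2 . . . . .
Index 0: author = 1

Answer: cursor 1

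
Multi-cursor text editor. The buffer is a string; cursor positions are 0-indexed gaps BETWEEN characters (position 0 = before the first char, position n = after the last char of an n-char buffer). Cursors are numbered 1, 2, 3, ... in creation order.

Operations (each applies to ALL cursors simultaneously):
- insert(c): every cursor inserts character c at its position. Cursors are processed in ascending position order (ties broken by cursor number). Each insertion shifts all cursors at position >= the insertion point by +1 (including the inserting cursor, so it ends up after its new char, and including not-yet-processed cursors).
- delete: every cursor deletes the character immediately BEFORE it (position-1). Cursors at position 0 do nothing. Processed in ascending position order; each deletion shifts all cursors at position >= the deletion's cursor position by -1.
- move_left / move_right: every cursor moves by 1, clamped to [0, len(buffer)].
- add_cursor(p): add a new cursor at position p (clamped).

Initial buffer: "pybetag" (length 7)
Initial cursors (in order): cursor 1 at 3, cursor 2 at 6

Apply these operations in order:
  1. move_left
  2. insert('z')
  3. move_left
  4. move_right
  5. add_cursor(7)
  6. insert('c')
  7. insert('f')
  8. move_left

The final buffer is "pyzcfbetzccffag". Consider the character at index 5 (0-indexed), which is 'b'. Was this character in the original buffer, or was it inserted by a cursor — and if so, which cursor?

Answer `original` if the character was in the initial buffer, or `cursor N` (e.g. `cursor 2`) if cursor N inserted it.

After op 1 (move_left): buffer="pybetag" (len 7), cursors c1@2 c2@5, authorship .......
After op 2 (insert('z')): buffer="pyzbetzag" (len 9), cursors c1@3 c2@7, authorship ..1...2..
After op 3 (move_left): buffer="pyzbetzag" (len 9), cursors c1@2 c2@6, authorship ..1...2..
After op 4 (move_right): buffer="pyzbetzag" (len 9), cursors c1@3 c2@7, authorship ..1...2..
After op 5 (add_cursor(7)): buffer="pyzbetzag" (len 9), cursors c1@3 c2@7 c3@7, authorship ..1...2..
After op 6 (insert('c')): buffer="pyzcbetzccag" (len 12), cursors c1@4 c2@10 c3@10, authorship ..11...223..
After op 7 (insert('f')): buffer="pyzcfbetzccffag" (len 15), cursors c1@5 c2@13 c3@13, authorship ..111...22323..
After op 8 (move_left): buffer="pyzcfbetzccffag" (len 15), cursors c1@4 c2@12 c3@12, authorship ..111...22323..
Authorship (.=original, N=cursor N): . . 1 1 1 . . . 2 2 3 2 3 . .
Index 5: author = original

Answer: original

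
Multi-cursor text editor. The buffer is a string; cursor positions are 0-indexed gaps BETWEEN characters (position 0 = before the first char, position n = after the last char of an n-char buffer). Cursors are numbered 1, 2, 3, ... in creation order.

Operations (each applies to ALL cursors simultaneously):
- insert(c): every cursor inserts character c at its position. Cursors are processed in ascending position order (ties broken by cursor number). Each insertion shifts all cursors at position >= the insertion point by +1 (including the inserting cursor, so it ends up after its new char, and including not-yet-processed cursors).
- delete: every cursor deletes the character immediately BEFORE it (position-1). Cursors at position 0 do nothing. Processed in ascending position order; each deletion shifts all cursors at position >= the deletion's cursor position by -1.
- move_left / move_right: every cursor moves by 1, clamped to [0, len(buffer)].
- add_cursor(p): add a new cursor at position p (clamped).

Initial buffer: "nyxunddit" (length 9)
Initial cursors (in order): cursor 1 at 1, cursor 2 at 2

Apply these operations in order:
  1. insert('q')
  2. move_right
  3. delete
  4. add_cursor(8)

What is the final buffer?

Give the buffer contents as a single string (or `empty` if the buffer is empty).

Answer: nqqunddit

Derivation:
After op 1 (insert('q')): buffer="nqyqxunddit" (len 11), cursors c1@2 c2@4, authorship .1.2.......
After op 2 (move_right): buffer="nqyqxunddit" (len 11), cursors c1@3 c2@5, authorship .1.2.......
After op 3 (delete): buffer="nqqunddit" (len 9), cursors c1@2 c2@3, authorship .12......
After op 4 (add_cursor(8)): buffer="nqqunddit" (len 9), cursors c1@2 c2@3 c3@8, authorship .12......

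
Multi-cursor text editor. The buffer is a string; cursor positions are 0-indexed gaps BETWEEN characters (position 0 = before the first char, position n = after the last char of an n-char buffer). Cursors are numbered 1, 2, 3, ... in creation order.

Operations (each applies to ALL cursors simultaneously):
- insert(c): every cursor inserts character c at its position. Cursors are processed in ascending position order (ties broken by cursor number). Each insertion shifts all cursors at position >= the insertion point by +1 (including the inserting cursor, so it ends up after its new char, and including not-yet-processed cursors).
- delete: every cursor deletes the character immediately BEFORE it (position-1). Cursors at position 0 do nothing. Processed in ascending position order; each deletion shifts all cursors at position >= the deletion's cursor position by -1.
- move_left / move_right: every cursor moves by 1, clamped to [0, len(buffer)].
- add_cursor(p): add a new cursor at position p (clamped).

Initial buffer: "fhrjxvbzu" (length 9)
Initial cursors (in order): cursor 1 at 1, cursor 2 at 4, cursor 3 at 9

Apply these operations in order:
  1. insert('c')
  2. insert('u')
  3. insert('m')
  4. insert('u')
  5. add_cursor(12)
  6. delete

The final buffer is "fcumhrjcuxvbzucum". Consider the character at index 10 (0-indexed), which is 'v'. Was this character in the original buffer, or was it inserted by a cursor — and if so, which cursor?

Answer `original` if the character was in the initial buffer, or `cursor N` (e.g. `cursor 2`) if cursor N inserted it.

Answer: original

Derivation:
After op 1 (insert('c')): buffer="fchrjcxvbzuc" (len 12), cursors c1@2 c2@6 c3@12, authorship .1...2.....3
After op 2 (insert('u')): buffer="fcuhrjcuxvbzucu" (len 15), cursors c1@3 c2@8 c3@15, authorship .11...22.....33
After op 3 (insert('m')): buffer="fcumhrjcumxvbzucum" (len 18), cursors c1@4 c2@10 c3@18, authorship .111...222.....333
After op 4 (insert('u')): buffer="fcumuhrjcumuxvbzucumu" (len 21), cursors c1@5 c2@12 c3@21, authorship .1111...2222.....3333
After op 5 (add_cursor(12)): buffer="fcumuhrjcumuxvbzucumu" (len 21), cursors c1@5 c2@12 c4@12 c3@21, authorship .1111...2222.....3333
After op 6 (delete): buffer="fcumhrjcuxvbzucum" (len 17), cursors c1@4 c2@9 c4@9 c3@17, authorship .111...22.....333
Authorship (.=original, N=cursor N): . 1 1 1 . . . 2 2 . . . . . 3 3 3
Index 10: author = original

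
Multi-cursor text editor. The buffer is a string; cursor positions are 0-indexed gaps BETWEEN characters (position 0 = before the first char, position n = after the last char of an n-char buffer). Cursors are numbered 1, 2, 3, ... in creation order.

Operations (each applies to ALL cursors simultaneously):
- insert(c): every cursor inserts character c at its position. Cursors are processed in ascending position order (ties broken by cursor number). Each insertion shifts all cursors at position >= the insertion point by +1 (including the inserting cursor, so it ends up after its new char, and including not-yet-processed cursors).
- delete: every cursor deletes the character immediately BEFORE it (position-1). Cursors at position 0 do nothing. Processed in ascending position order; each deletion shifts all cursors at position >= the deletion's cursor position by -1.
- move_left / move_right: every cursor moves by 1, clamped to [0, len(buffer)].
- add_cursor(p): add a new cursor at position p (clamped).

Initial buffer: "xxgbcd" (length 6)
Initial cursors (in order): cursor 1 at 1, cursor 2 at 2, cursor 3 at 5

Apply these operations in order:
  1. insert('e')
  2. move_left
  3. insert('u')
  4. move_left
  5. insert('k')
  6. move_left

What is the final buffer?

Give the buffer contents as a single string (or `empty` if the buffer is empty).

After op 1 (insert('e')): buffer="xexegbced" (len 9), cursors c1@2 c2@4 c3@8, authorship .1.2...3.
After op 2 (move_left): buffer="xexegbced" (len 9), cursors c1@1 c2@3 c3@7, authorship .1.2...3.
After op 3 (insert('u')): buffer="xuexuegbcued" (len 12), cursors c1@2 c2@5 c3@10, authorship .11.22...33.
After op 4 (move_left): buffer="xuexuegbcued" (len 12), cursors c1@1 c2@4 c3@9, authorship .11.22...33.
After op 5 (insert('k')): buffer="xkuexkuegbckued" (len 15), cursors c1@2 c2@6 c3@12, authorship .111.222...333.
After op 6 (move_left): buffer="xkuexkuegbckued" (len 15), cursors c1@1 c2@5 c3@11, authorship .111.222...333.

Answer: xkuexkuegbckued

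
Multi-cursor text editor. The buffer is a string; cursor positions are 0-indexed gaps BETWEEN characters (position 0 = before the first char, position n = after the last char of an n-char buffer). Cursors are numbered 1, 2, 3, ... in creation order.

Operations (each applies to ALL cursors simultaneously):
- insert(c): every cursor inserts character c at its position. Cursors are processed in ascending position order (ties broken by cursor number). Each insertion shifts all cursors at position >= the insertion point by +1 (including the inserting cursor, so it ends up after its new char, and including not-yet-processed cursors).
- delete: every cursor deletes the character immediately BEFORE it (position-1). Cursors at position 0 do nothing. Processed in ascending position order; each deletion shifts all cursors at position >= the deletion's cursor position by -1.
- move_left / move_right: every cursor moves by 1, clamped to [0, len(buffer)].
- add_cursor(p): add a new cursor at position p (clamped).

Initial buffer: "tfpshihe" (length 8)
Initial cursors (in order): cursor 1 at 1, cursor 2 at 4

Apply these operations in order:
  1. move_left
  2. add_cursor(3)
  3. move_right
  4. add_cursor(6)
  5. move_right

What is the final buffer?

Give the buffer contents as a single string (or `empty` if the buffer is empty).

Answer: tfpshihe

Derivation:
After op 1 (move_left): buffer="tfpshihe" (len 8), cursors c1@0 c2@3, authorship ........
After op 2 (add_cursor(3)): buffer="tfpshihe" (len 8), cursors c1@0 c2@3 c3@3, authorship ........
After op 3 (move_right): buffer="tfpshihe" (len 8), cursors c1@1 c2@4 c3@4, authorship ........
After op 4 (add_cursor(6)): buffer="tfpshihe" (len 8), cursors c1@1 c2@4 c3@4 c4@6, authorship ........
After op 5 (move_right): buffer="tfpshihe" (len 8), cursors c1@2 c2@5 c3@5 c4@7, authorship ........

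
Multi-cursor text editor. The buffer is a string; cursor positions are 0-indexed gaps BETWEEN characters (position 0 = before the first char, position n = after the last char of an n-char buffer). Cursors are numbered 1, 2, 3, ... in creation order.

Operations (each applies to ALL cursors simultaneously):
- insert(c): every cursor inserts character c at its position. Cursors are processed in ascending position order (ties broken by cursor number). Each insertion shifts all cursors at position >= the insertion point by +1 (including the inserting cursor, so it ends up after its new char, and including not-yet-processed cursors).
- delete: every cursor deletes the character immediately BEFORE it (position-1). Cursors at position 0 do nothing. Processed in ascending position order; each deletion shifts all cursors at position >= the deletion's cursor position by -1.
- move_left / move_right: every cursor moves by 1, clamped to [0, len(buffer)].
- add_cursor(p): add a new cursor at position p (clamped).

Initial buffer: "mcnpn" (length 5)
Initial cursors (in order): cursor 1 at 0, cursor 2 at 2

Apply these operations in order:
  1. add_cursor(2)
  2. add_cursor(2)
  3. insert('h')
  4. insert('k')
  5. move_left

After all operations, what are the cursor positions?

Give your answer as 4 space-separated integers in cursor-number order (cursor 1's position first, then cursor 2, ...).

After op 1 (add_cursor(2)): buffer="mcnpn" (len 5), cursors c1@0 c2@2 c3@2, authorship .....
After op 2 (add_cursor(2)): buffer="mcnpn" (len 5), cursors c1@0 c2@2 c3@2 c4@2, authorship .....
After op 3 (insert('h')): buffer="hmchhhnpn" (len 9), cursors c1@1 c2@6 c3@6 c4@6, authorship 1..234...
After op 4 (insert('k')): buffer="hkmchhhkkknpn" (len 13), cursors c1@2 c2@10 c3@10 c4@10, authorship 11..234234...
After op 5 (move_left): buffer="hkmchhhkkknpn" (len 13), cursors c1@1 c2@9 c3@9 c4@9, authorship 11..234234...

Answer: 1 9 9 9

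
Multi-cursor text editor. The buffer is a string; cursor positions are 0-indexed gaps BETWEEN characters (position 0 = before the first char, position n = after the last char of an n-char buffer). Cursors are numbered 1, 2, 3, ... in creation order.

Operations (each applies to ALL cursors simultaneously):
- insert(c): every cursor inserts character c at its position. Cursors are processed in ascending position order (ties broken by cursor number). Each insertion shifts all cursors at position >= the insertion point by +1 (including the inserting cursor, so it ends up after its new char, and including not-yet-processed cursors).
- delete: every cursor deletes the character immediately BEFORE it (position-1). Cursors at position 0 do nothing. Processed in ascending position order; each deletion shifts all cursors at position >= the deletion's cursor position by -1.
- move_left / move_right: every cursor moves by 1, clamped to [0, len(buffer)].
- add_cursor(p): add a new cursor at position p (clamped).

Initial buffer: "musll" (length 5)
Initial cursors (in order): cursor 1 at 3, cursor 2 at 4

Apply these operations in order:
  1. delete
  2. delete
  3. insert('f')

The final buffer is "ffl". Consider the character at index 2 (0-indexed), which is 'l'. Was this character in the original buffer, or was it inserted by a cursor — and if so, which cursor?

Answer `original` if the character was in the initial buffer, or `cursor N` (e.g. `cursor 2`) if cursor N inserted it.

Answer: original

Derivation:
After op 1 (delete): buffer="mul" (len 3), cursors c1@2 c2@2, authorship ...
After op 2 (delete): buffer="l" (len 1), cursors c1@0 c2@0, authorship .
After op 3 (insert('f')): buffer="ffl" (len 3), cursors c1@2 c2@2, authorship 12.
Authorship (.=original, N=cursor N): 1 2 .
Index 2: author = original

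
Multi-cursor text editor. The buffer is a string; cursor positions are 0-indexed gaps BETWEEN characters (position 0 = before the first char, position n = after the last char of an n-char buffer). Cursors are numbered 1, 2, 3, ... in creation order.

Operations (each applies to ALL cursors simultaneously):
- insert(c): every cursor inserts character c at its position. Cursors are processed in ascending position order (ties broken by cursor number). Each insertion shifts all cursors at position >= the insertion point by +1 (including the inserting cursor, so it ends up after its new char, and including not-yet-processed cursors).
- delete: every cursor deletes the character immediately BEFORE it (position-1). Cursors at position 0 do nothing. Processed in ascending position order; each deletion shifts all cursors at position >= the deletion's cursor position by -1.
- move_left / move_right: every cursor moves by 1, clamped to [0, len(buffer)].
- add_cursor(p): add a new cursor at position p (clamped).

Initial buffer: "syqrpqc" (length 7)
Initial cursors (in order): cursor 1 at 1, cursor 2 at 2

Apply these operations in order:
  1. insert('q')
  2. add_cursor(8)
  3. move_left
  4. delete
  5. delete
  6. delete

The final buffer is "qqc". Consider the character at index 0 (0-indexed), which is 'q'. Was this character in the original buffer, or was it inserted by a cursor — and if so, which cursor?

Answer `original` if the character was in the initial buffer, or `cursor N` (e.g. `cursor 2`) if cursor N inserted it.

After op 1 (insert('q')): buffer="sqyqqrpqc" (len 9), cursors c1@2 c2@4, authorship .1.2.....
After op 2 (add_cursor(8)): buffer="sqyqqrpqc" (len 9), cursors c1@2 c2@4 c3@8, authorship .1.2.....
After op 3 (move_left): buffer="sqyqqrpqc" (len 9), cursors c1@1 c2@3 c3@7, authorship .1.2.....
After op 4 (delete): buffer="qqqrqc" (len 6), cursors c1@0 c2@1 c3@4, authorship 12....
After op 5 (delete): buffer="qqqc" (len 4), cursors c1@0 c2@0 c3@2, authorship 2...
After op 6 (delete): buffer="qqc" (len 3), cursors c1@0 c2@0 c3@1, authorship 2..
Authorship (.=original, N=cursor N): 2 . .
Index 0: author = 2

Answer: cursor 2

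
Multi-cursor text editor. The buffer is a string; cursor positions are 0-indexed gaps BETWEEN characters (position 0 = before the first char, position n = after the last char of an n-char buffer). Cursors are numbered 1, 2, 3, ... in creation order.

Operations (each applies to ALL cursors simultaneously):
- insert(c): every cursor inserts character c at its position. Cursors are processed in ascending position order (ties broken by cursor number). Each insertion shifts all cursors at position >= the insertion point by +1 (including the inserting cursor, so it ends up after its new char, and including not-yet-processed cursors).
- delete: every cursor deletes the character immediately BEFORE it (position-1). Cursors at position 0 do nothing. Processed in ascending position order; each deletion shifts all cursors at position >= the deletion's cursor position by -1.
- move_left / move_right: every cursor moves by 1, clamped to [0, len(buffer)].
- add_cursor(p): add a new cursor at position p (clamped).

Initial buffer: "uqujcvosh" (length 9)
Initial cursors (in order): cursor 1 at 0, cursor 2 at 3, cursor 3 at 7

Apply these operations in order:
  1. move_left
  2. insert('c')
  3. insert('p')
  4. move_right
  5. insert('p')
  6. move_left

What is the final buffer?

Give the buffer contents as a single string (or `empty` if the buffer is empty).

Answer: cpupqcpupjcvcpopsh

Derivation:
After op 1 (move_left): buffer="uqujcvosh" (len 9), cursors c1@0 c2@2 c3@6, authorship .........
After op 2 (insert('c')): buffer="cuqcujcvcosh" (len 12), cursors c1@1 c2@4 c3@9, authorship 1..2....3...
After op 3 (insert('p')): buffer="cpuqcpujcvcposh" (len 15), cursors c1@2 c2@6 c3@12, authorship 11..22....33...
After op 4 (move_right): buffer="cpuqcpujcvcposh" (len 15), cursors c1@3 c2@7 c3@13, authorship 11..22....33...
After op 5 (insert('p')): buffer="cpupqcpupjcvcpopsh" (len 18), cursors c1@4 c2@9 c3@16, authorship 11.1.22.2...33.3..
After op 6 (move_left): buffer="cpupqcpupjcvcpopsh" (len 18), cursors c1@3 c2@8 c3@15, authorship 11.1.22.2...33.3..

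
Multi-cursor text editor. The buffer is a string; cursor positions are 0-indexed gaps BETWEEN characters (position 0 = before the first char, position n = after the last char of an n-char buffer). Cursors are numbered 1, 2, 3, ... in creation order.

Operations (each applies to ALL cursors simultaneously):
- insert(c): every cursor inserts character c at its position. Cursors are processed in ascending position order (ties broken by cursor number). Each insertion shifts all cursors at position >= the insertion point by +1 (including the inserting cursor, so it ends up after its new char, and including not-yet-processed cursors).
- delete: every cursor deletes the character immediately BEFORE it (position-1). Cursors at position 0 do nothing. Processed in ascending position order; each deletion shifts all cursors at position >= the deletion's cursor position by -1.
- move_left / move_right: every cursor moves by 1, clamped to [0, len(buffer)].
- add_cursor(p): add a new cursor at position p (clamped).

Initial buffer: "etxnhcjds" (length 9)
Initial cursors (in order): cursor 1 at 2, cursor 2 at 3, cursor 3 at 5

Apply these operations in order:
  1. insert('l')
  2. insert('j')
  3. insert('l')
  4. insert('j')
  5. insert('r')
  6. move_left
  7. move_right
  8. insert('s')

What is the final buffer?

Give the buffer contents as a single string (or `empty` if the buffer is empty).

After op 1 (insert('l')): buffer="etlxlnhlcjds" (len 12), cursors c1@3 c2@5 c3@8, authorship ..1.2..3....
After op 2 (insert('j')): buffer="etljxljnhljcjds" (len 15), cursors c1@4 c2@7 c3@11, authorship ..11.22..33....
After op 3 (insert('l')): buffer="etljlxljlnhljlcjds" (len 18), cursors c1@5 c2@9 c3@14, authorship ..111.222..333....
After op 4 (insert('j')): buffer="etljljxljljnhljljcjds" (len 21), cursors c1@6 c2@11 c3@17, authorship ..1111.2222..3333....
After op 5 (insert('r')): buffer="etljljrxljljrnhljljrcjds" (len 24), cursors c1@7 c2@13 c3@20, authorship ..11111.22222..33333....
After op 6 (move_left): buffer="etljljrxljljrnhljljrcjds" (len 24), cursors c1@6 c2@12 c3@19, authorship ..11111.22222..33333....
After op 7 (move_right): buffer="etljljrxljljrnhljljrcjds" (len 24), cursors c1@7 c2@13 c3@20, authorship ..11111.22222..33333....
After op 8 (insert('s')): buffer="etljljrsxljljrsnhljljrscjds" (len 27), cursors c1@8 c2@15 c3@23, authorship ..111111.222222..333333....

Answer: etljljrsxljljrsnhljljrscjds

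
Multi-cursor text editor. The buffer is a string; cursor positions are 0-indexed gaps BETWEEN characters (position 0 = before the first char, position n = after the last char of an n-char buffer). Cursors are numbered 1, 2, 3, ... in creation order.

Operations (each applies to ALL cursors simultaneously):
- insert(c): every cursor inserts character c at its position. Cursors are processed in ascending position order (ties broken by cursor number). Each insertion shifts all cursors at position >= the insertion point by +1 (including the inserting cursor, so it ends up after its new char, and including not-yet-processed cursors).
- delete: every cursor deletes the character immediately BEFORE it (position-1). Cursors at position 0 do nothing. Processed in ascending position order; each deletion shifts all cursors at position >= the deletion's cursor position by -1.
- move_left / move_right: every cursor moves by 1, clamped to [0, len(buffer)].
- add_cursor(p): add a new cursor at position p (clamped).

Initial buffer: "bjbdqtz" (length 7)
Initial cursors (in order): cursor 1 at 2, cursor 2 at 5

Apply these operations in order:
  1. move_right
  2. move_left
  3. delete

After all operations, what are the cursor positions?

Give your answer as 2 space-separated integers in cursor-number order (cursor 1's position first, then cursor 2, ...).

Answer: 1 3

Derivation:
After op 1 (move_right): buffer="bjbdqtz" (len 7), cursors c1@3 c2@6, authorship .......
After op 2 (move_left): buffer="bjbdqtz" (len 7), cursors c1@2 c2@5, authorship .......
After op 3 (delete): buffer="bbdtz" (len 5), cursors c1@1 c2@3, authorship .....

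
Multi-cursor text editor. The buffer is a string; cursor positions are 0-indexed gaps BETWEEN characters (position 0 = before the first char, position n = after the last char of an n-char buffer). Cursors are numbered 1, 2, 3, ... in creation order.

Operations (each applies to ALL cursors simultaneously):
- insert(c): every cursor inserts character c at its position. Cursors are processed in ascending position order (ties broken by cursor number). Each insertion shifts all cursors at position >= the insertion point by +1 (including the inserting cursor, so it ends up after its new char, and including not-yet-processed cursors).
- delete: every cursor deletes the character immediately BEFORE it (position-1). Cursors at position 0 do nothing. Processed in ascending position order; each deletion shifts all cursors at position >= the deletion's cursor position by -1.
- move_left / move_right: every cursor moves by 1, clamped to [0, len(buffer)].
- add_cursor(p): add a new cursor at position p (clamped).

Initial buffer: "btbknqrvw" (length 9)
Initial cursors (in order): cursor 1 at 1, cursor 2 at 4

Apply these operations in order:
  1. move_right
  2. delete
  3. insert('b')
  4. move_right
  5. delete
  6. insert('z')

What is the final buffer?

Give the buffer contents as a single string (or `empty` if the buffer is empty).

After op 1 (move_right): buffer="btbknqrvw" (len 9), cursors c1@2 c2@5, authorship .........
After op 2 (delete): buffer="bbkqrvw" (len 7), cursors c1@1 c2@3, authorship .......
After op 3 (insert('b')): buffer="bbbkbqrvw" (len 9), cursors c1@2 c2@5, authorship .1..2....
After op 4 (move_right): buffer="bbbkbqrvw" (len 9), cursors c1@3 c2@6, authorship .1..2....
After op 5 (delete): buffer="bbkbrvw" (len 7), cursors c1@2 c2@4, authorship .1.2...
After op 6 (insert('z')): buffer="bbzkbzrvw" (len 9), cursors c1@3 c2@6, authorship .11.22...

Answer: bbzkbzrvw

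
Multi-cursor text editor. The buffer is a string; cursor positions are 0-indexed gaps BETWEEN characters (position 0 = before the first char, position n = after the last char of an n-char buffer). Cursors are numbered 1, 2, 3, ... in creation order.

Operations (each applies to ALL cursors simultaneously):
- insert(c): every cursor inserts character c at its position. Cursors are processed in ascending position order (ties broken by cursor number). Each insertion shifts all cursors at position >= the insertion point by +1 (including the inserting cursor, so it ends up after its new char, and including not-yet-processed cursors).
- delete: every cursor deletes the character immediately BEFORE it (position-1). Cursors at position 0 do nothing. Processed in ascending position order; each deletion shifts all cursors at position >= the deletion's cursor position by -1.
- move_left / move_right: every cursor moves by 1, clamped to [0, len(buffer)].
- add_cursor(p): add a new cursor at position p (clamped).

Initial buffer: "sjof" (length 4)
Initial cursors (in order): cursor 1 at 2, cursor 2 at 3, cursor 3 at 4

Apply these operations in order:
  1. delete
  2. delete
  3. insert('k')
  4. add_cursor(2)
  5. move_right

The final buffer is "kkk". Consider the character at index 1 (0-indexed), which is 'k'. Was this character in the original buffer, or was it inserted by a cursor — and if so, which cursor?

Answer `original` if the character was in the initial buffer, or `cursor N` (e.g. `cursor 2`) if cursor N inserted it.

After op 1 (delete): buffer="s" (len 1), cursors c1@1 c2@1 c3@1, authorship .
After op 2 (delete): buffer="" (len 0), cursors c1@0 c2@0 c3@0, authorship 
After op 3 (insert('k')): buffer="kkk" (len 3), cursors c1@3 c2@3 c3@3, authorship 123
After op 4 (add_cursor(2)): buffer="kkk" (len 3), cursors c4@2 c1@3 c2@3 c3@3, authorship 123
After op 5 (move_right): buffer="kkk" (len 3), cursors c1@3 c2@3 c3@3 c4@3, authorship 123
Authorship (.=original, N=cursor N): 1 2 3
Index 1: author = 2

Answer: cursor 2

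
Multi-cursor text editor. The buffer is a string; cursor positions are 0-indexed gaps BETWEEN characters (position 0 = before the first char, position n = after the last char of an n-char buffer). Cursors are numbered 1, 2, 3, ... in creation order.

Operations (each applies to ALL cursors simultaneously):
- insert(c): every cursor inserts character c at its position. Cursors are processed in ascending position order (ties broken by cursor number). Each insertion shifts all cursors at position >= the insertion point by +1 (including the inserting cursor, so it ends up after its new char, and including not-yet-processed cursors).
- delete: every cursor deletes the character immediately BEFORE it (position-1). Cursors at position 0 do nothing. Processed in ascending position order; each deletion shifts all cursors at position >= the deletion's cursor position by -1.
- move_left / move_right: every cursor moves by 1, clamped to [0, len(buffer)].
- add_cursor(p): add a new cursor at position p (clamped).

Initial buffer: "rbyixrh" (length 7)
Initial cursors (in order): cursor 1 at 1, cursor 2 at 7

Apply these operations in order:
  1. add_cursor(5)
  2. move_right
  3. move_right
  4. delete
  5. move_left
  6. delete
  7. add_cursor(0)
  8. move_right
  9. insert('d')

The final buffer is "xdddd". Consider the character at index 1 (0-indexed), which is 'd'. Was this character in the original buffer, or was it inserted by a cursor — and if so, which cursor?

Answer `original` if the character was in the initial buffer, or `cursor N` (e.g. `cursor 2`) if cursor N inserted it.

After op 1 (add_cursor(5)): buffer="rbyixrh" (len 7), cursors c1@1 c3@5 c2@7, authorship .......
After op 2 (move_right): buffer="rbyixrh" (len 7), cursors c1@2 c3@6 c2@7, authorship .......
After op 3 (move_right): buffer="rbyixrh" (len 7), cursors c1@3 c2@7 c3@7, authorship .......
After op 4 (delete): buffer="rbix" (len 4), cursors c1@2 c2@4 c3@4, authorship ....
After op 5 (move_left): buffer="rbix" (len 4), cursors c1@1 c2@3 c3@3, authorship ....
After op 6 (delete): buffer="x" (len 1), cursors c1@0 c2@0 c3@0, authorship .
After op 7 (add_cursor(0)): buffer="x" (len 1), cursors c1@0 c2@0 c3@0 c4@0, authorship .
After op 8 (move_right): buffer="x" (len 1), cursors c1@1 c2@1 c3@1 c4@1, authorship .
After op 9 (insert('d')): buffer="xdddd" (len 5), cursors c1@5 c2@5 c3@5 c4@5, authorship .1234
Authorship (.=original, N=cursor N): . 1 2 3 4
Index 1: author = 1

Answer: cursor 1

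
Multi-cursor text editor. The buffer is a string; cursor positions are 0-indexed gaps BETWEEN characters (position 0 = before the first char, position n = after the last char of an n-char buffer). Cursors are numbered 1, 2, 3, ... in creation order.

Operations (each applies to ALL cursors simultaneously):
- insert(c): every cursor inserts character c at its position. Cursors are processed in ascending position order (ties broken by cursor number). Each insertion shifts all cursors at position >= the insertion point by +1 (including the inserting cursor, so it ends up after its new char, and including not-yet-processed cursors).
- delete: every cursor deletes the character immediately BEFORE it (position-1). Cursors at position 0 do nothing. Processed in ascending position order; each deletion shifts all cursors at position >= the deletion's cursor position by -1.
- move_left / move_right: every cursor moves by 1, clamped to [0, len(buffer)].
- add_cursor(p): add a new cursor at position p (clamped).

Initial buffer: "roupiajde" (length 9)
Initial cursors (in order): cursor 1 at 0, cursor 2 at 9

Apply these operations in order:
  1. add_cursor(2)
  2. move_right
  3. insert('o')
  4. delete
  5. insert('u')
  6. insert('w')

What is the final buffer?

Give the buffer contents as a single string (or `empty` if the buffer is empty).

After op 1 (add_cursor(2)): buffer="roupiajde" (len 9), cursors c1@0 c3@2 c2@9, authorship .........
After op 2 (move_right): buffer="roupiajde" (len 9), cursors c1@1 c3@3 c2@9, authorship .........
After op 3 (insert('o')): buffer="roouopiajdeo" (len 12), cursors c1@2 c3@5 c2@12, authorship .1..3......2
After op 4 (delete): buffer="roupiajde" (len 9), cursors c1@1 c3@3 c2@9, authorship .........
After op 5 (insert('u')): buffer="ruouupiajdeu" (len 12), cursors c1@2 c3@5 c2@12, authorship .1..3......2
After op 6 (insert('w')): buffer="ruwouuwpiajdeuw" (len 15), cursors c1@3 c3@7 c2@15, authorship .11..33......22

Answer: ruwouuwpiajdeuw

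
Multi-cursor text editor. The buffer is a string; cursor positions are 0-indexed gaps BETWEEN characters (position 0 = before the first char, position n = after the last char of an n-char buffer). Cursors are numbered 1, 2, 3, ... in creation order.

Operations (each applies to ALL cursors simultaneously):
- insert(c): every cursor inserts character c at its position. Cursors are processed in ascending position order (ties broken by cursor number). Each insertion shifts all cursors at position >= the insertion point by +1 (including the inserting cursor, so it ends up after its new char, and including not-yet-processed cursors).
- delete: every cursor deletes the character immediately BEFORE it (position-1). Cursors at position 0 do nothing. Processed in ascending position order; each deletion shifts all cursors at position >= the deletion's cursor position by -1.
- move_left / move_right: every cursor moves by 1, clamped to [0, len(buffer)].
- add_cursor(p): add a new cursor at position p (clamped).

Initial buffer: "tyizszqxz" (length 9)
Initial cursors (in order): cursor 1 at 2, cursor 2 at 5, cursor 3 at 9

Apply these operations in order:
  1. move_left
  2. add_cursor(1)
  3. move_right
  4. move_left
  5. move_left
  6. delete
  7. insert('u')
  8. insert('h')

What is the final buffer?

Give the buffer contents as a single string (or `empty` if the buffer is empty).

Answer: uuhhtyuhzszuhxz

Derivation:
After op 1 (move_left): buffer="tyizszqxz" (len 9), cursors c1@1 c2@4 c3@8, authorship .........
After op 2 (add_cursor(1)): buffer="tyizszqxz" (len 9), cursors c1@1 c4@1 c2@4 c3@8, authorship .........
After op 3 (move_right): buffer="tyizszqxz" (len 9), cursors c1@2 c4@2 c2@5 c3@9, authorship .........
After op 4 (move_left): buffer="tyizszqxz" (len 9), cursors c1@1 c4@1 c2@4 c3@8, authorship .........
After op 5 (move_left): buffer="tyizszqxz" (len 9), cursors c1@0 c4@0 c2@3 c3@7, authorship .........
After op 6 (delete): buffer="tyzszxz" (len 7), cursors c1@0 c4@0 c2@2 c3@5, authorship .......
After op 7 (insert('u')): buffer="uutyuzszuxz" (len 11), cursors c1@2 c4@2 c2@5 c3@9, authorship 14..2...3..
After op 8 (insert('h')): buffer="uuhhtyuhzszuhxz" (len 15), cursors c1@4 c4@4 c2@8 c3@13, authorship 1414..22...33..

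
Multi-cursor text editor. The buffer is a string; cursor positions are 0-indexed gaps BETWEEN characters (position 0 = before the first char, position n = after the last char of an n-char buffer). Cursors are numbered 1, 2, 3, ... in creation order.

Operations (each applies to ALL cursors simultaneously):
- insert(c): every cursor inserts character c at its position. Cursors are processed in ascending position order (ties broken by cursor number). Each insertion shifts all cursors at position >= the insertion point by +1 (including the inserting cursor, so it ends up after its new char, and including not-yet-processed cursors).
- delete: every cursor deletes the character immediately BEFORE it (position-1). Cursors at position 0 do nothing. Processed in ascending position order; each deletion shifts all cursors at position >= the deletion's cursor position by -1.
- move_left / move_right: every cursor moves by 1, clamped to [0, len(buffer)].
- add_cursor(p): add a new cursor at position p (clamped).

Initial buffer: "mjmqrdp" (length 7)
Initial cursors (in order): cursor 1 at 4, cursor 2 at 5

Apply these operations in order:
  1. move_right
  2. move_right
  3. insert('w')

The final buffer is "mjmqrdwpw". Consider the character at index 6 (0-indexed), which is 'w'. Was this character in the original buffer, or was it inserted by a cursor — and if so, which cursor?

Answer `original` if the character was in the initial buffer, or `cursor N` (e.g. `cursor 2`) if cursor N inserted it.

Answer: cursor 1

Derivation:
After op 1 (move_right): buffer="mjmqrdp" (len 7), cursors c1@5 c2@6, authorship .......
After op 2 (move_right): buffer="mjmqrdp" (len 7), cursors c1@6 c2@7, authorship .......
After op 3 (insert('w')): buffer="mjmqrdwpw" (len 9), cursors c1@7 c2@9, authorship ......1.2
Authorship (.=original, N=cursor N): . . . . . . 1 . 2
Index 6: author = 1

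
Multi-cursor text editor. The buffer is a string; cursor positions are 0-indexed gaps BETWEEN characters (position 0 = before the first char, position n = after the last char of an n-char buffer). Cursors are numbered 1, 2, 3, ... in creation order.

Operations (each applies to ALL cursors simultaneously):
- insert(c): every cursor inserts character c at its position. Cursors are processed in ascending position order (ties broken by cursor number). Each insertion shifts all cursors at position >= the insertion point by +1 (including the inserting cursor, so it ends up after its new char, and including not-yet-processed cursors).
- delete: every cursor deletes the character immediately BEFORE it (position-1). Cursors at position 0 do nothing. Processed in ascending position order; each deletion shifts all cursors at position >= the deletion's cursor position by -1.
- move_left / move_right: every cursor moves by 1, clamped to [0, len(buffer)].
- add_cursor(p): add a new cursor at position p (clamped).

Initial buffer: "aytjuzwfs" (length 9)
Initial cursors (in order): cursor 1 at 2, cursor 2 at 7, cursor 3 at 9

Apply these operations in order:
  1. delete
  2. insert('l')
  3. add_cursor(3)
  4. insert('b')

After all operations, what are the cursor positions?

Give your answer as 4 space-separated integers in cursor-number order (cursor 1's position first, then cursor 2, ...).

Answer: 3 10 13 5

Derivation:
After op 1 (delete): buffer="atjuzf" (len 6), cursors c1@1 c2@5 c3@6, authorship ......
After op 2 (insert('l')): buffer="altjuzlfl" (len 9), cursors c1@2 c2@7 c3@9, authorship .1....2.3
After op 3 (add_cursor(3)): buffer="altjuzlfl" (len 9), cursors c1@2 c4@3 c2@7 c3@9, authorship .1....2.3
After op 4 (insert('b')): buffer="albtbjuzlbflb" (len 13), cursors c1@3 c4@5 c2@10 c3@13, authorship .11.4...22.33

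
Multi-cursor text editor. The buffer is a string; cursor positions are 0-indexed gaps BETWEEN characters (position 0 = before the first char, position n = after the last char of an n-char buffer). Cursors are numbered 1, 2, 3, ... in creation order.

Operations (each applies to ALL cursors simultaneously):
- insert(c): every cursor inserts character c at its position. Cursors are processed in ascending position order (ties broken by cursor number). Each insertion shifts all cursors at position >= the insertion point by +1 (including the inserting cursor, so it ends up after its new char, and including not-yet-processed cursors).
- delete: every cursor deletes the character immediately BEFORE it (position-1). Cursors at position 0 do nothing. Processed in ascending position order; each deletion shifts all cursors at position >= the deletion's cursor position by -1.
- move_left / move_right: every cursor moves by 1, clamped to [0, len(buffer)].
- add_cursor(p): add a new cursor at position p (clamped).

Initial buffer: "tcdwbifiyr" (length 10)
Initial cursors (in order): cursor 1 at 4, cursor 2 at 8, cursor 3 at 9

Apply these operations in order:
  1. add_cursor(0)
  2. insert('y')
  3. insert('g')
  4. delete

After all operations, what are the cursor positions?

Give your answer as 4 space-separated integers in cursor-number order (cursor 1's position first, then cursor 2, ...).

Answer: 6 11 13 1

Derivation:
After op 1 (add_cursor(0)): buffer="tcdwbifiyr" (len 10), cursors c4@0 c1@4 c2@8 c3@9, authorship ..........
After op 2 (insert('y')): buffer="ytcdwybifiyyyr" (len 14), cursors c4@1 c1@6 c2@11 c3@13, authorship 4....1....2.3.
After op 3 (insert('g')): buffer="ygtcdwygbifiygyygr" (len 18), cursors c4@2 c1@8 c2@14 c3@17, authorship 44....11....22.33.
After op 4 (delete): buffer="ytcdwybifiyyyr" (len 14), cursors c4@1 c1@6 c2@11 c3@13, authorship 4....1....2.3.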